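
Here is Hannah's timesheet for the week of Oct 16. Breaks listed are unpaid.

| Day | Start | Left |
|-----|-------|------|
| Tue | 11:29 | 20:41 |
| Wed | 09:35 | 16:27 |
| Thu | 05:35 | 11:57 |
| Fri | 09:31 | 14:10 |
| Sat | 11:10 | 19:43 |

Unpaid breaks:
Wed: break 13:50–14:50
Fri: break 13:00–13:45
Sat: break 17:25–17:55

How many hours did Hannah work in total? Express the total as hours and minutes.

33 h 23 min

Tue: 11:29–20:41 = 9 h 12 min
Wed: 09:35–16:27 = 6 h 52 min; less 60 min break → 5 h 52 min
Thu: 05:35–11:57 = 6 h 22 min
Fri: 09:31–14:10 = 4 h 39 min; less 45 min break → 3 h 54 min
Sat: 11:10–19:43 = 8 h 33 min; less 30 min break → 8 h 3 min
Total: 9 h 12 min + 5 h 52 min + 6 h 22 min + 3 h 54 min + 8 h 3 min = 33 h 23 min.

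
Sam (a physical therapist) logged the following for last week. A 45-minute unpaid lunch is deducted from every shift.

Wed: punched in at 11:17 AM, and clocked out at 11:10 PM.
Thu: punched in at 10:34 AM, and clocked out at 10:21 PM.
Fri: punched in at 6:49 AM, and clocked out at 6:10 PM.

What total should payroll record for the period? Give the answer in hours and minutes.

Wed: 11:17 AM–11:10 PM = 11 h 53 min; less 45 min break → 11 h 8 min
Thu: 10:34 AM–10:21 PM = 11 h 47 min; less 45 min break → 11 h 2 min
Fri: 6:49 AM–6:10 PM = 11 h 21 min; less 45 min break → 10 h 36 min
Total: 11 h 8 min + 11 h 2 min + 10 h 36 min = 32 h 46 min.

32 h 46 min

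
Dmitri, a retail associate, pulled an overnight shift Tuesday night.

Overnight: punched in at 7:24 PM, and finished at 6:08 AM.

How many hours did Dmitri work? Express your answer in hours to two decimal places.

Overnight: 7:24 PM → midnight = 4 h 36 min; midnight → 6:08 AM = 6 h 8 min; span 10 h 44 min

10.73 hours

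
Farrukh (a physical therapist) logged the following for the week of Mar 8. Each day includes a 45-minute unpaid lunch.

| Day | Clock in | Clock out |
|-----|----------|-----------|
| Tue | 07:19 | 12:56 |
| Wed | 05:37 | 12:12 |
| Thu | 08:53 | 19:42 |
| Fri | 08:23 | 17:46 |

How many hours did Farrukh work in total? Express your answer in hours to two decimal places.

29.40 hours

Tue: 07:19–12:56 = 5 h 37 min; less 45 min break → 4 h 52 min
Wed: 05:37–12:12 = 6 h 35 min; less 45 min break → 5 h 50 min
Thu: 08:53–19:42 = 10 h 49 min; less 45 min break → 10 h 4 min
Fri: 08:23–17:46 = 9 h 23 min; less 45 min break → 8 h 38 min
Total: 4 h 52 min + 5 h 50 min + 10 h 4 min + 8 h 38 min = 29 h 24 min.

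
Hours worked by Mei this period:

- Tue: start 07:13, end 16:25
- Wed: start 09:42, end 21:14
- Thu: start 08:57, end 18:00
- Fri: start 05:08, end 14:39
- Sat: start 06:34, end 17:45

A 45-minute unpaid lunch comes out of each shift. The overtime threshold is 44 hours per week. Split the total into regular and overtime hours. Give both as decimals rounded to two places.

Tue: 07:13–16:25 = 9 h 12 min; less 45 min break → 8 h 27 min
Wed: 09:42–21:14 = 11 h 32 min; less 45 min break → 10 h 47 min
Thu: 08:57–18:00 = 9 h 3 min; less 45 min break → 8 h 18 min
Fri: 05:08–14:39 = 9 h 31 min; less 45 min break → 8 h 46 min
Sat: 06:34–17:45 = 11 h 11 min; less 45 min break → 10 h 26 min
Total worked: 46 h 44 min = 46.73 h.
Threshold 44 h → overtime 2 h 44 min, regular 44 h 0 min.

Regular 44.00 hours, overtime 2.73 hours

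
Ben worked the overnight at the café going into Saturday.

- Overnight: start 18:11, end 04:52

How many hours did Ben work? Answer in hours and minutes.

Overnight: 18:11 → midnight = 5 h 49 min; midnight → 04:52 = 4 h 52 min; span 10 h 41 min

10 h 41 min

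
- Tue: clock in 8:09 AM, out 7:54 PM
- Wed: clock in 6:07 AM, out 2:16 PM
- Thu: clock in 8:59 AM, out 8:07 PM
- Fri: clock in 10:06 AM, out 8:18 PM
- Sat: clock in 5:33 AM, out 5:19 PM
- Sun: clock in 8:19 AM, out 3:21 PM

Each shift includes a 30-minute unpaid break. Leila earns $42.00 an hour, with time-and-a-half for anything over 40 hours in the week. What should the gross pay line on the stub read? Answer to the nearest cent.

$2753.10

Tue: 8:09 AM–7:54 PM = 11 h 45 min; less 30 min break → 11 h 15 min
Wed: 6:07 AM–2:16 PM = 8 h 9 min; less 30 min break → 7 h 39 min
Thu: 8:59 AM–8:07 PM = 11 h 8 min; less 30 min break → 10 h 38 min
Fri: 10:06 AM–8:18 PM = 10 h 12 min; less 30 min break → 9 h 42 min
Sat: 5:33 AM–5:19 PM = 11 h 46 min; less 30 min break → 11 h 16 min
Sun: 8:19 AM–3:21 PM = 7 h 2 min; less 30 min break → 6 h 32 min
Total worked: 57 h 2 min = 3422 min.
Regular 40 h 0 min = 2400 min at $42.00/h; overtime 17 h 2 min = 1022 min at $63.00/h.
Pay = (2400 × $42.00 + 1022 × $63.00) ÷ 60 = $2753.10.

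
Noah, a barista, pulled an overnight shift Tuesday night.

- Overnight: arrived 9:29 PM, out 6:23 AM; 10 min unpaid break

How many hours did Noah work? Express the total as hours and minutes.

Overnight: 9:29 PM → midnight = 2 h 31 min; midnight → 6:23 AM = 6 h 23 min; span 8 h 54 min; less 10 min break → 8 h 44 min

8 h 44 min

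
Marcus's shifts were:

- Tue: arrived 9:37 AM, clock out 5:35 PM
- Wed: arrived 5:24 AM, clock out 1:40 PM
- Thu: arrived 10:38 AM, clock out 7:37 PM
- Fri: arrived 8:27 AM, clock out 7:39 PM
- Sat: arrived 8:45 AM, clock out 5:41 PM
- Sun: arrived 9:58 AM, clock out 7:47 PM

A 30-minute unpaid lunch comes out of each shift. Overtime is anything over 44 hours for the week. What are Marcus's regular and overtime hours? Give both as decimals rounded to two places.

Regular 44.00 hours, overtime 8.17 hours

Tue: 9:37 AM–5:35 PM = 7 h 58 min; less 30 min break → 7 h 28 min
Wed: 5:24 AM–1:40 PM = 8 h 16 min; less 30 min break → 7 h 46 min
Thu: 10:38 AM–7:37 PM = 8 h 59 min; less 30 min break → 8 h 29 min
Fri: 8:27 AM–7:39 PM = 11 h 12 min; less 30 min break → 10 h 42 min
Sat: 8:45 AM–5:41 PM = 8 h 56 min; less 30 min break → 8 h 26 min
Sun: 9:58 AM–7:47 PM = 9 h 49 min; less 30 min break → 9 h 19 min
Total worked: 52 h 10 min = 52.17 h.
Threshold 44 h → overtime 8 h 10 min, regular 44 h 0 min.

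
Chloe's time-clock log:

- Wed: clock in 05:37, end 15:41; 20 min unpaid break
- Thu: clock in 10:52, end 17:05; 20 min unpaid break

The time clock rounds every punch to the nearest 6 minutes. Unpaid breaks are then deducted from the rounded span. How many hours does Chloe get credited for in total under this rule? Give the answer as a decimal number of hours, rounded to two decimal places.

15.63 hours

Wed: in 05:37→05:36, out 15:41→15:42; 10 h 6 min − 20 min = 9 h 46 min
Thu: in 10:52→10:54, out 17:05→17:06; 6 h 12 min − 20 min = 5 h 52 min
Total credited: 15 h 38 min.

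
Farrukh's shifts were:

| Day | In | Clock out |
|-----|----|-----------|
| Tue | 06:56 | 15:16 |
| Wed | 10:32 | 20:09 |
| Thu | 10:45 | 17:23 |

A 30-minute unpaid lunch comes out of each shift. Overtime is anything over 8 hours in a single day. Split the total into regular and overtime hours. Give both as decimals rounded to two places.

Tue: 06:56–15:16 = 8 h 20 min; less 30 min break → 7 h 50 min
Wed: 10:32–20:09 = 9 h 37 min; less 30 min break → 9 h 7 min
Thu: 10:45–17:23 = 6 h 38 min; less 30 min break → 6 h 8 min
Tue reg 7 h 50 min / OT 0 h 0 min; Wed reg 8 h 0 min / OT 1 h 7 min; Thu reg 6 h 8 min / OT 0 h 0 min.
Totals: regular 21 h 58 min, overtime 1 h 7 min.

Regular 21.97 hours, overtime 1.12 hours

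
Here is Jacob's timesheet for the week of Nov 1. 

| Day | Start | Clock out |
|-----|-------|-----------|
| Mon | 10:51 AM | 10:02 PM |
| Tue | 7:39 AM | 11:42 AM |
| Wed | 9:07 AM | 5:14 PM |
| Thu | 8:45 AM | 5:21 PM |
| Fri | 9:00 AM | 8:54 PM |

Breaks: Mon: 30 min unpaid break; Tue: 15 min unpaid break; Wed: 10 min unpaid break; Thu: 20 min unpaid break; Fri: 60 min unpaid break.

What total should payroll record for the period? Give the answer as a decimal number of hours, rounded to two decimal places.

41.60 hours

Mon: 10:51 AM–10:02 PM = 11 h 11 min; less 30 min break → 10 h 41 min
Tue: 7:39 AM–11:42 AM = 4 h 3 min; less 15 min break → 3 h 48 min
Wed: 9:07 AM–5:14 PM = 8 h 7 min; less 10 min break → 7 h 57 min
Thu: 8:45 AM–5:21 PM = 8 h 36 min; less 20 min break → 8 h 16 min
Fri: 9:00 AM–8:54 PM = 11 h 54 min; less 60 min break → 10 h 54 min
Total: 10 h 41 min + 3 h 48 min + 7 h 57 min + 8 h 16 min + 10 h 54 min = 41 h 36 min.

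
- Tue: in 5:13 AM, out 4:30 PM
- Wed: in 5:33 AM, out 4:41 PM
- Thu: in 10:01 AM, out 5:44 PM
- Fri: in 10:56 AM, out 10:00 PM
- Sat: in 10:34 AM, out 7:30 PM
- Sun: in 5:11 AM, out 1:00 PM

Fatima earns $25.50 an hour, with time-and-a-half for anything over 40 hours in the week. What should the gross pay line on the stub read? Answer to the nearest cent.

$1706.59

Tue: 5:13 AM–4:30 PM = 11 h 17 min
Wed: 5:33 AM–4:41 PM = 11 h 8 min
Thu: 10:01 AM–5:44 PM = 7 h 43 min
Fri: 10:56 AM–10:00 PM = 11 h 4 min
Sat: 10:34 AM–7:30 PM = 8 h 56 min
Sun: 5:11 AM–1:00 PM = 7 h 49 min
Total worked: 57 h 57 min = 3477 min.
Regular 40 h 0 min = 2400 min at $25.50/h; overtime 17 h 57 min = 1077 min at $38.25/h.
Pay = (2400 × $25.50 + 1077 × $38.25) ÷ 60 = $1706.59.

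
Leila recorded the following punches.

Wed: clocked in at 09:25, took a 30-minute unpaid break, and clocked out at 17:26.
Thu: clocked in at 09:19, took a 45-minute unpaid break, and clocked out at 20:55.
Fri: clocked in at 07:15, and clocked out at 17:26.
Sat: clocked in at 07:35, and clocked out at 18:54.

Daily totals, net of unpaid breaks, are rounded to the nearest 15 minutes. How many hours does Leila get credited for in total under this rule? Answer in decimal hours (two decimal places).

Wed: 09:25–17:26 = 8 h 1 min − 30 min = 7 h 31 min → rounds to 7 h 30 min
Thu: 09:19–20:55 = 11 h 36 min − 45 min = 10 h 51 min → rounds to 10 h 45 min
Fri: 07:15–17:26 = 10 h 11 min → rounds to 10 h 15 min
Sat: 07:35–18:54 = 11 h 19 min → rounds to 11 h 15 min
Total credited: 39 h 45 min.

39.75 hours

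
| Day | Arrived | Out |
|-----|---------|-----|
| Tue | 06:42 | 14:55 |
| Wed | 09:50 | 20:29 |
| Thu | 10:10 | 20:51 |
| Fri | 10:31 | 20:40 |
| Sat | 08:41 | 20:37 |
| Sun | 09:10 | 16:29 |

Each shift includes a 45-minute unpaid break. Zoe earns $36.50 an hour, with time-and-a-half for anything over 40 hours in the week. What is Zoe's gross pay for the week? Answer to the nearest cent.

Tue: 06:42–14:55 = 8 h 13 min; less 45 min break → 7 h 28 min
Wed: 09:50–20:29 = 10 h 39 min; less 45 min break → 9 h 54 min
Thu: 10:10–20:51 = 10 h 41 min; less 45 min break → 9 h 56 min
Fri: 10:31–20:40 = 10 h 9 min; less 45 min break → 9 h 24 min
Sat: 08:41–20:37 = 11 h 56 min; less 45 min break → 11 h 11 min
Sun: 09:10–16:29 = 7 h 19 min; less 45 min break → 6 h 34 min
Total worked: 54 h 27 min = 3267 min.
Regular 40 h 0 min = 2400 min at $36.50/h; overtime 14 h 27 min = 867 min at $54.75/h.
Pay = (2400 × $36.50 + 867 × $54.75) ÷ 60 = $2251.14.

$2251.14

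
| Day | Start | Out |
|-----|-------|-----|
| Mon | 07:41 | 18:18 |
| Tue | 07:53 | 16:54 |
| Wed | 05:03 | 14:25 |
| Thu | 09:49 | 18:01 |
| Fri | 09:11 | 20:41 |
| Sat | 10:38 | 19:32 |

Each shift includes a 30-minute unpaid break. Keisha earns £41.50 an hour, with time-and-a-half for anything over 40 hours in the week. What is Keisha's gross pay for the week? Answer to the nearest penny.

Mon: 07:41–18:18 = 10 h 37 min; less 30 min break → 10 h 7 min
Tue: 07:53–16:54 = 9 h 1 min; less 30 min break → 8 h 31 min
Wed: 05:03–14:25 = 9 h 22 min; less 30 min break → 8 h 52 min
Thu: 09:49–18:01 = 8 h 12 min; less 30 min break → 7 h 42 min
Fri: 09:11–20:41 = 11 h 30 min; less 30 min break → 11 h 0 min
Sat: 10:38–19:32 = 8 h 54 min; less 30 min break → 8 h 24 min
Total worked: 54 h 36 min = 3276 min.
Regular 40 h 0 min = 2400 min at £41.50/h; overtime 14 h 36 min = 876 min at £62.25/h.
Pay = (2400 × £41.50 + 876 × £62.25) ÷ 60 = £2568.85.

£2568.85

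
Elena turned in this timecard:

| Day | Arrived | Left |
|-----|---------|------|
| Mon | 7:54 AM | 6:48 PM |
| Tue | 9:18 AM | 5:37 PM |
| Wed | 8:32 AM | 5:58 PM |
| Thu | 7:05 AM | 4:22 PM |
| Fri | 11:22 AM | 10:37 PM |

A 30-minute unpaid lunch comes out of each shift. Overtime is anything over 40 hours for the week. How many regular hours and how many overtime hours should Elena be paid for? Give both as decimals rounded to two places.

Mon: 7:54 AM–6:48 PM = 10 h 54 min; less 30 min break → 10 h 24 min
Tue: 9:18 AM–5:37 PM = 8 h 19 min; less 30 min break → 7 h 49 min
Wed: 8:32 AM–5:58 PM = 9 h 26 min; less 30 min break → 8 h 56 min
Thu: 7:05 AM–4:22 PM = 9 h 17 min; less 30 min break → 8 h 47 min
Fri: 11:22 AM–10:37 PM = 11 h 15 min; less 30 min break → 10 h 45 min
Total worked: 46 h 41 min = 46.68 h.
Threshold 40 h → overtime 6 h 41 min, regular 40 h 0 min.

Regular 40.00 hours, overtime 6.68 hours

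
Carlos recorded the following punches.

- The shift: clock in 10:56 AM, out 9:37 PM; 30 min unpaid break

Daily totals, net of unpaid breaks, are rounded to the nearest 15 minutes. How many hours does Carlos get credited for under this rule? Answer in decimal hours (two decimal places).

10.25 hours

The shift: 10:56 AM–9:37 PM = 10 h 41 min − 30 min = 10 h 11 min → rounds to 10 h 15 min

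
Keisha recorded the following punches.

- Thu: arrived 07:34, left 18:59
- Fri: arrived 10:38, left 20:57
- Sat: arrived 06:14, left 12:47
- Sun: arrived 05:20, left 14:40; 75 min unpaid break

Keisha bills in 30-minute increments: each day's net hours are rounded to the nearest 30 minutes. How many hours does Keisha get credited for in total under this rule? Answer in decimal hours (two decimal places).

Thu: 07:34–18:59 = 11 h 25 min → rounds to 11 h 30 min
Fri: 10:38–20:57 = 10 h 19 min → rounds to 10 h 30 min
Sat: 06:14–12:47 = 6 h 33 min → rounds to 6 h 30 min
Sun: 05:20–14:40 = 9 h 20 min − 75 min = 8 h 5 min → rounds to 8 h 0 min
Total credited: 36 h 30 min.

36.50 hours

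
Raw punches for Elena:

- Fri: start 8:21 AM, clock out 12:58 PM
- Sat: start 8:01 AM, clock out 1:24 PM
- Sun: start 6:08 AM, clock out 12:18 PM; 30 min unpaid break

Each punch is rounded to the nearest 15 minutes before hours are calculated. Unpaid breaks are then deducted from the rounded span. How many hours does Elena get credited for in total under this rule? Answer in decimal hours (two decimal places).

Fri: in 8:21 AM→8:15 AM, out 12:58 PM→1:00 PM; 4 h 45 min
Sat: in 8:01 AM→8:00 AM, out 1:24 PM→1:30 PM; 5 h 30 min
Sun: in 6:08 AM→6:15 AM, out 12:18 PM→12:15 PM; 6 h 0 min − 30 min = 5 h 30 min
Total credited: 15 h 45 min.

15.75 hours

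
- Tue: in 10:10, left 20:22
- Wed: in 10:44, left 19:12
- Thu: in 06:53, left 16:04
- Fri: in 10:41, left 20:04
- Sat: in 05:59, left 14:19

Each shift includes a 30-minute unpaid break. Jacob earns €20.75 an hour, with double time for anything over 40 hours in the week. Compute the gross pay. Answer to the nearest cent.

Tue: 10:10–20:22 = 10 h 12 min; less 30 min break → 9 h 42 min
Wed: 10:44–19:12 = 8 h 28 min; less 30 min break → 7 h 58 min
Thu: 06:53–16:04 = 9 h 11 min; less 30 min break → 8 h 41 min
Fri: 10:41–20:04 = 9 h 23 min; less 30 min break → 8 h 53 min
Sat: 05:59–14:19 = 8 h 20 min; less 30 min break → 7 h 50 min
Total worked: 43 h 4 min = 2584 min.
Regular 40 h 0 min = 2400 min at €20.75/h; overtime 3 h 4 min = 184 min at €41.50/h.
Pay = (2400 × €20.75 + 184 × €41.50) ÷ 60 = €957.27.

€957.27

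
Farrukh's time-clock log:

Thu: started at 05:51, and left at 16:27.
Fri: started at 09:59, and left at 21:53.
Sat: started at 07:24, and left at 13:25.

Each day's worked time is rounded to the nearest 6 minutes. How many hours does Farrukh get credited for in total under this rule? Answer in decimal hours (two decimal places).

28.50 hours

Thu: 05:51–16:27 = 10 h 36 min → rounds to 10 h 36 min
Fri: 09:59–21:53 = 11 h 54 min → rounds to 11 h 54 min
Sat: 07:24–13:25 = 6 h 1 min → rounds to 6 h 0 min
Total credited: 28 h 30 min.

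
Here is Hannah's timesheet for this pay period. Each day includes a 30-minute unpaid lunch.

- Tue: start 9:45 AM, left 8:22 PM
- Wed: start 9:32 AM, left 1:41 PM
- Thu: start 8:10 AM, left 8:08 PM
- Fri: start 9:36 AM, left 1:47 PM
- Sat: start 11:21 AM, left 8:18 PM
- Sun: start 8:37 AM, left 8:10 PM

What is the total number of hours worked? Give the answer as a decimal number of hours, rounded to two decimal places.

48.42 hours

Tue: 9:45 AM–8:22 PM = 10 h 37 min; less 30 min break → 10 h 7 min
Wed: 9:32 AM–1:41 PM = 4 h 9 min; less 30 min break → 3 h 39 min
Thu: 8:10 AM–8:08 PM = 11 h 58 min; less 30 min break → 11 h 28 min
Fri: 9:36 AM–1:47 PM = 4 h 11 min; less 30 min break → 3 h 41 min
Sat: 11:21 AM–8:18 PM = 8 h 57 min; less 30 min break → 8 h 27 min
Sun: 8:37 AM–8:10 PM = 11 h 33 min; less 30 min break → 11 h 3 min
Total: 10 h 7 min + 3 h 39 min + 11 h 28 min + 3 h 41 min + 8 h 27 min + 11 h 3 min = 48 h 25 min.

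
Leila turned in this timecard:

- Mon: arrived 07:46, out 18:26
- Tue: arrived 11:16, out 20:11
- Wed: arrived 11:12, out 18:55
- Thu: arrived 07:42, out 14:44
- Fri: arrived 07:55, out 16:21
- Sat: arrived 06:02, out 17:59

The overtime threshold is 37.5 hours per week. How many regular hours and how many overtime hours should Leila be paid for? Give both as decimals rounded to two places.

Mon: 07:46–18:26 = 10 h 40 min
Tue: 11:16–20:11 = 8 h 55 min
Wed: 11:12–18:55 = 7 h 43 min
Thu: 07:42–14:44 = 7 h 2 min
Fri: 07:55–16:21 = 8 h 26 min
Sat: 06:02–17:59 = 11 h 57 min
Total worked: 54 h 43 min = 54.72 h.
Threshold 37.5 h → overtime 17 h 13 min, regular 37 h 30 min.

Regular 37.50 hours, overtime 17.22 hours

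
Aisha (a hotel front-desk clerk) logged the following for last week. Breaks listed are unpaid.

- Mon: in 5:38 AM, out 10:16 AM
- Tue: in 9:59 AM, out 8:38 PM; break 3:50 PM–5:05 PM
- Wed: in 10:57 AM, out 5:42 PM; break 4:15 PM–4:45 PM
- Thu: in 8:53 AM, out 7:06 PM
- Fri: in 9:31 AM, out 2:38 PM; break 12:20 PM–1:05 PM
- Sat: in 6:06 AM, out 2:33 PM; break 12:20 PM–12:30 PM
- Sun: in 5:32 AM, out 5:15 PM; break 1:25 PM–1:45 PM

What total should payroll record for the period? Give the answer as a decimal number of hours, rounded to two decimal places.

54.53 hours

Mon: 5:38 AM–10:16 AM = 4 h 38 min
Tue: 9:59 AM–8:38 PM = 10 h 39 min; less 75 min break → 9 h 24 min
Wed: 10:57 AM–5:42 PM = 6 h 45 min; less 30 min break → 6 h 15 min
Thu: 8:53 AM–7:06 PM = 10 h 13 min
Fri: 9:31 AM–2:38 PM = 5 h 7 min; less 45 min break → 4 h 22 min
Sat: 6:06 AM–2:33 PM = 8 h 27 min; less 10 min break → 8 h 17 min
Sun: 5:32 AM–5:15 PM = 11 h 43 min; less 20 min break → 11 h 23 min
Total: 4 h 38 min + 9 h 24 min + 6 h 15 min + 10 h 13 min + 4 h 22 min + 8 h 17 min + 11 h 23 min = 54 h 32 min.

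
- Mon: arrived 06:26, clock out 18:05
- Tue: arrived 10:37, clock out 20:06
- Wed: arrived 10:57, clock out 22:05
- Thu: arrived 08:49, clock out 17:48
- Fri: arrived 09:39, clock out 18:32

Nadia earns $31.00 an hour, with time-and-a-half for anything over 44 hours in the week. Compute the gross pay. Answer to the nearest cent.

$1649.20

Mon: 06:26–18:05 = 11 h 39 min
Tue: 10:37–20:06 = 9 h 29 min
Wed: 10:57–22:05 = 11 h 8 min
Thu: 08:49–17:48 = 8 h 59 min
Fri: 09:39–18:32 = 8 h 53 min
Total worked: 50 h 8 min = 3008 min.
Regular 44 h 0 min = 2640 min at $31.00/h; overtime 6 h 8 min = 368 min at $46.50/h.
Pay = (2640 × $31.00 + 368 × $46.50) ÷ 60 = $1649.20.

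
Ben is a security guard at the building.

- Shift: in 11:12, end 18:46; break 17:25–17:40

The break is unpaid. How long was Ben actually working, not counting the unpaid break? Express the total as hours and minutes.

Shift: 11:12–18:46 = 7 h 34 min; less 15 min break → 7 h 19 min

7 h 19 min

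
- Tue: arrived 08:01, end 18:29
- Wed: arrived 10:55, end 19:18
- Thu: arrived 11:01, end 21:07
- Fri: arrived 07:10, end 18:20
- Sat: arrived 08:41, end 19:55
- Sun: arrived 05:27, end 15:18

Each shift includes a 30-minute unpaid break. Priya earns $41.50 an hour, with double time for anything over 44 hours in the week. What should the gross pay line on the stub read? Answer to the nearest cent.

Tue: 08:01–18:29 = 10 h 28 min; less 30 min break → 9 h 58 min
Wed: 10:55–19:18 = 8 h 23 min; less 30 min break → 7 h 53 min
Thu: 11:01–21:07 = 10 h 6 min; less 30 min break → 9 h 36 min
Fri: 07:10–18:20 = 11 h 10 min; less 30 min break → 10 h 40 min
Sat: 08:41–19:55 = 11 h 14 min; less 30 min break → 10 h 44 min
Sun: 05:27–15:18 = 9 h 51 min; less 30 min break → 9 h 21 min
Total worked: 58 h 12 min = 3492 min.
Regular 44 h 0 min = 2640 min at $41.50/h; overtime 14 h 12 min = 852 min at $83.00/h.
Pay = (2640 × $41.50 + 852 × $83.00) ÷ 60 = $3004.60.

$3004.60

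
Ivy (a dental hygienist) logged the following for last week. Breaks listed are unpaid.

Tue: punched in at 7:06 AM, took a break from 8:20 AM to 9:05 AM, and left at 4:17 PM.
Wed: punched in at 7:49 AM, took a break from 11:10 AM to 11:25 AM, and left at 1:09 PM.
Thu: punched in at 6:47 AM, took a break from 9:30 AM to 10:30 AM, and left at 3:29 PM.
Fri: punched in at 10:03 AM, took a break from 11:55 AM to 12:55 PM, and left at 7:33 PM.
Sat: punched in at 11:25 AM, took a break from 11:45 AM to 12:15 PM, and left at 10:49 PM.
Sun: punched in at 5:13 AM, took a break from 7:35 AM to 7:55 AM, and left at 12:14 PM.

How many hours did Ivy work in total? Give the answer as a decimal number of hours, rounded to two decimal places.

Tue: 7:06 AM–4:17 PM = 9 h 11 min; less 45 min break → 8 h 26 min
Wed: 7:49 AM–1:09 PM = 5 h 20 min; less 15 min break → 5 h 5 min
Thu: 6:47 AM–3:29 PM = 8 h 42 min; less 60 min break → 7 h 42 min
Fri: 10:03 AM–7:33 PM = 9 h 30 min; less 60 min break → 8 h 30 min
Sat: 11:25 AM–10:49 PM = 11 h 24 min; less 30 min break → 10 h 54 min
Sun: 5:13 AM–12:14 PM = 7 h 1 min; less 20 min break → 6 h 41 min
Total: 8 h 26 min + 5 h 5 min + 7 h 42 min + 8 h 30 min + 10 h 54 min + 6 h 41 min = 47 h 18 min.

47.30 hours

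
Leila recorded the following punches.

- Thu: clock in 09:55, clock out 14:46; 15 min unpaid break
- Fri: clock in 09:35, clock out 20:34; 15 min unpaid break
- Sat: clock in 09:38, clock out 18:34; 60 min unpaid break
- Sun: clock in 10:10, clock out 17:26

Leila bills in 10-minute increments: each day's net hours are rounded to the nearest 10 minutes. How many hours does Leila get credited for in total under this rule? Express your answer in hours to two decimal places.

30.67 hours

Thu: 09:55–14:46 = 4 h 51 min − 15 min = 4 h 36 min → rounds to 4 h 40 min
Fri: 09:35–20:34 = 10 h 59 min − 15 min = 10 h 44 min → rounds to 10 h 40 min
Sat: 09:38–18:34 = 8 h 56 min − 60 min = 7 h 56 min → rounds to 8 h 0 min
Sun: 10:10–17:26 = 7 h 16 min → rounds to 7 h 20 min
Total credited: 30 h 40 min.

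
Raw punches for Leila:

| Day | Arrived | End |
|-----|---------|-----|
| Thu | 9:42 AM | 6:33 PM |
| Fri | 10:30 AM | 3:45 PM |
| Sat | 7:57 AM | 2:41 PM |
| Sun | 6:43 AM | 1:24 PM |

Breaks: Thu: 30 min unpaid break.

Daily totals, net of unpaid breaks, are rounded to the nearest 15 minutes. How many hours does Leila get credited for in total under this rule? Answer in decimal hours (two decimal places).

Thu: 9:42 AM–6:33 PM = 8 h 51 min − 30 min = 8 h 21 min → rounds to 8 h 15 min
Fri: 10:30 AM–3:45 PM = 5 h 15 min → rounds to 5 h 15 min
Sat: 7:57 AM–2:41 PM = 6 h 44 min → rounds to 6 h 45 min
Sun: 6:43 AM–1:24 PM = 6 h 41 min → rounds to 6 h 45 min
Total credited: 27 h 0 min.

27.00 hours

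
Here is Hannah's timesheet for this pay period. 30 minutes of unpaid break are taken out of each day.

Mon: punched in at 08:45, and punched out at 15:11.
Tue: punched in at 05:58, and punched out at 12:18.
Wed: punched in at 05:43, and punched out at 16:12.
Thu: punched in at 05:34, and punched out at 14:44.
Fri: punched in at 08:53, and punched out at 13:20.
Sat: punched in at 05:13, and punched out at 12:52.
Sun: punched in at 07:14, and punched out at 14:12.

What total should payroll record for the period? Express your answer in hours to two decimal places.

Mon: 08:45–15:11 = 6 h 26 min; less 30 min break → 5 h 56 min
Tue: 05:58–12:18 = 6 h 20 min; less 30 min break → 5 h 50 min
Wed: 05:43–16:12 = 10 h 29 min; less 30 min break → 9 h 59 min
Thu: 05:34–14:44 = 9 h 10 min; less 30 min break → 8 h 40 min
Fri: 08:53–13:20 = 4 h 27 min; less 30 min break → 3 h 57 min
Sat: 05:13–12:52 = 7 h 39 min; less 30 min break → 7 h 9 min
Sun: 07:14–14:12 = 6 h 58 min; less 30 min break → 6 h 28 min
Total: 5 h 56 min + 5 h 50 min + 9 h 59 min + 8 h 40 min + 3 h 57 min + 7 h 9 min + 6 h 28 min = 47 h 59 min.

47.98 hours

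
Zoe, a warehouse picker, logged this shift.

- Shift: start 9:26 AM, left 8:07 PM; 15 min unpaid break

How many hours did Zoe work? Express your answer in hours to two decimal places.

Shift: 9:26 AM–8:07 PM = 10 h 41 min; less 15 min break → 10 h 26 min

10.43 hours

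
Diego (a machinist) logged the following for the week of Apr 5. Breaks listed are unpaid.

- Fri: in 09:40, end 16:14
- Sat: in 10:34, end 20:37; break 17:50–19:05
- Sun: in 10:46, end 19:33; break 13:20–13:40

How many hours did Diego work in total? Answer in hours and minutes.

Fri: 09:40–16:14 = 6 h 34 min
Sat: 10:34–20:37 = 10 h 3 min; less 75 min break → 8 h 48 min
Sun: 10:46–19:33 = 8 h 47 min; less 20 min break → 8 h 27 min
Total: 6 h 34 min + 8 h 48 min + 8 h 27 min = 23 h 49 min.

23 h 49 min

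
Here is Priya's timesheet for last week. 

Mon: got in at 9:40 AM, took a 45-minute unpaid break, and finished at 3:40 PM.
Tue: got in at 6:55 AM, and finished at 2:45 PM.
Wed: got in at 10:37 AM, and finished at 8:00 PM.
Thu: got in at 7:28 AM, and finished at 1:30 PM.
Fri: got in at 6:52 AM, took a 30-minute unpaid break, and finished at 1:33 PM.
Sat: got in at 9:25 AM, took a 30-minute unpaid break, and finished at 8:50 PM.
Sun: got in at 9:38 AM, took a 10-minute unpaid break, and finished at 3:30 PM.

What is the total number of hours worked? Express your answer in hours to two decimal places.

51.30 hours

Mon: 9:40 AM–3:40 PM = 6 h 0 min; less 45 min break → 5 h 15 min
Tue: 6:55 AM–2:45 PM = 7 h 50 min
Wed: 10:37 AM–8:00 PM = 9 h 23 min
Thu: 7:28 AM–1:30 PM = 6 h 2 min
Fri: 6:52 AM–1:33 PM = 6 h 41 min; less 30 min break → 6 h 11 min
Sat: 9:25 AM–8:50 PM = 11 h 25 min; less 30 min break → 10 h 55 min
Sun: 9:38 AM–3:30 PM = 5 h 52 min; less 10 min break → 5 h 42 min
Total: 5 h 15 min + 7 h 50 min + 9 h 23 min + 6 h 2 min + 6 h 11 min + 10 h 55 min + 5 h 42 min = 51 h 18 min.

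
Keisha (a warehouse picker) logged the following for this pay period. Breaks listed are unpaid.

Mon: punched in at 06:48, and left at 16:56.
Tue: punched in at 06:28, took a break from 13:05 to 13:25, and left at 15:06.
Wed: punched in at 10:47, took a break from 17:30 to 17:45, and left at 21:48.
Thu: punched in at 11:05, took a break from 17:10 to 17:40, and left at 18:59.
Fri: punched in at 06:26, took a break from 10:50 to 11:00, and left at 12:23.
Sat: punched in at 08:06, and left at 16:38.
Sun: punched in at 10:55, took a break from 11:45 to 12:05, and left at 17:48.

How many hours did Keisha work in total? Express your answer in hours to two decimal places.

Mon: 06:48–16:56 = 10 h 8 min
Tue: 06:28–15:06 = 8 h 38 min; less 20 min break → 8 h 18 min
Wed: 10:47–21:48 = 11 h 1 min; less 15 min break → 10 h 46 min
Thu: 11:05–18:59 = 7 h 54 min; less 30 min break → 7 h 24 min
Fri: 06:26–12:23 = 5 h 57 min; less 10 min break → 5 h 47 min
Sat: 08:06–16:38 = 8 h 32 min
Sun: 10:55–17:48 = 6 h 53 min; less 20 min break → 6 h 33 min
Total: 10 h 8 min + 8 h 18 min + 10 h 46 min + 7 h 24 min + 5 h 47 min + 8 h 32 min + 6 h 33 min = 57 h 28 min.

57.47 hours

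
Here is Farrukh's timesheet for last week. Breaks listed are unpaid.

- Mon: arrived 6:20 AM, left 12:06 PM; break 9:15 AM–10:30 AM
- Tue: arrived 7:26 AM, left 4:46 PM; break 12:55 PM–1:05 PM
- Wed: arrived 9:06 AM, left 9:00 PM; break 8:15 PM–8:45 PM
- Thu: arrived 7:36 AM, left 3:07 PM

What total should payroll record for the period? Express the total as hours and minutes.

32 h 36 min

Mon: 6:20 AM–12:06 PM = 5 h 46 min; less 75 min break → 4 h 31 min
Tue: 7:26 AM–4:46 PM = 9 h 20 min; less 10 min break → 9 h 10 min
Wed: 9:06 AM–9:00 PM = 11 h 54 min; less 30 min break → 11 h 24 min
Thu: 7:36 AM–3:07 PM = 7 h 31 min
Total: 4 h 31 min + 9 h 10 min + 11 h 24 min + 7 h 31 min = 32 h 36 min.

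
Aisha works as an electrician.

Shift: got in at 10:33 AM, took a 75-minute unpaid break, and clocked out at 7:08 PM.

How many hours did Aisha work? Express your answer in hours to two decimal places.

Shift: 10:33 AM–7:08 PM = 8 h 35 min; less 75 min break → 7 h 20 min

7.33 hours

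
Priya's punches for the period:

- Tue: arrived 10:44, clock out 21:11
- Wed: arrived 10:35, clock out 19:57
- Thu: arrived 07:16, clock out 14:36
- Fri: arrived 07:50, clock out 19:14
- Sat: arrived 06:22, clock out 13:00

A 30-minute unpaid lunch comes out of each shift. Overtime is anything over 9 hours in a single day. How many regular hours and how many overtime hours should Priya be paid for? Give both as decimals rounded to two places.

Regular 39.83 hours, overtime 2.85 hours

Tue: 10:44–21:11 = 10 h 27 min; less 30 min break → 9 h 57 min
Wed: 10:35–19:57 = 9 h 22 min; less 30 min break → 8 h 52 min
Thu: 07:16–14:36 = 7 h 20 min; less 30 min break → 6 h 50 min
Fri: 07:50–19:14 = 11 h 24 min; less 30 min break → 10 h 54 min
Sat: 06:22–13:00 = 6 h 38 min; less 30 min break → 6 h 8 min
Tue reg 9 h 0 min / OT 0 h 57 min; Wed reg 8 h 52 min / OT 0 h 0 min; Thu reg 6 h 50 min / OT 0 h 0 min; Fri reg 9 h 0 min / OT 1 h 54 min; Sat reg 6 h 8 min / OT 0 h 0 min.
Totals: regular 39 h 50 min, overtime 2 h 51 min.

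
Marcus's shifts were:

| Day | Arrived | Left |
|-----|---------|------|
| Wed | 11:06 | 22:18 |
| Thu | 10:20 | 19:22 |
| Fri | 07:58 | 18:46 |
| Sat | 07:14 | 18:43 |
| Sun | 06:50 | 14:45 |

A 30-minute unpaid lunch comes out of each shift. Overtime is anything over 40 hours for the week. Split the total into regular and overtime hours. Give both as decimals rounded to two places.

Regular 40.00 hours, overtime 7.93 hours

Wed: 11:06–22:18 = 11 h 12 min; less 30 min break → 10 h 42 min
Thu: 10:20–19:22 = 9 h 2 min; less 30 min break → 8 h 32 min
Fri: 07:58–18:46 = 10 h 48 min; less 30 min break → 10 h 18 min
Sat: 07:14–18:43 = 11 h 29 min; less 30 min break → 10 h 59 min
Sun: 06:50–14:45 = 7 h 55 min; less 30 min break → 7 h 25 min
Total worked: 47 h 56 min = 47.93 h.
Threshold 40 h → overtime 7 h 56 min, regular 40 h 0 min.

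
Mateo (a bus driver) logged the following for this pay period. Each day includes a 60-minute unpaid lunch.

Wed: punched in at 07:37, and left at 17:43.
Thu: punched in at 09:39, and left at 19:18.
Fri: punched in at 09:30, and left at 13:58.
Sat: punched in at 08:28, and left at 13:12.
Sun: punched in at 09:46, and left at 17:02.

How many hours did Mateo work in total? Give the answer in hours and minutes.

Wed: 07:37–17:43 = 10 h 6 min; less 60 min break → 9 h 6 min
Thu: 09:39–19:18 = 9 h 39 min; less 60 min break → 8 h 39 min
Fri: 09:30–13:58 = 4 h 28 min; less 60 min break → 3 h 28 min
Sat: 08:28–13:12 = 4 h 44 min; less 60 min break → 3 h 44 min
Sun: 09:46–17:02 = 7 h 16 min; less 60 min break → 6 h 16 min
Total: 9 h 6 min + 8 h 39 min + 3 h 28 min + 3 h 44 min + 6 h 16 min = 31 h 13 min.

31 h 13 min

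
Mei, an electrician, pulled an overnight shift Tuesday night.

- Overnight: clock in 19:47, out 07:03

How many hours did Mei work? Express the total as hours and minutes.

11 h 16 min

Overnight: 19:47 → midnight = 4 h 13 min; midnight → 07:03 = 7 h 3 min; span 11 h 16 min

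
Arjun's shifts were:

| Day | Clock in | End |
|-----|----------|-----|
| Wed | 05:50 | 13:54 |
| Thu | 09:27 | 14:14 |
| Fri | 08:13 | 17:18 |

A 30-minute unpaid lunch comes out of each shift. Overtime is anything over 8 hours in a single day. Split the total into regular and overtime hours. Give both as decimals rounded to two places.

Wed: 05:50–13:54 = 8 h 4 min; less 30 min break → 7 h 34 min
Thu: 09:27–14:14 = 4 h 47 min; less 30 min break → 4 h 17 min
Fri: 08:13–17:18 = 9 h 5 min; less 30 min break → 8 h 35 min
Wed reg 7 h 34 min / OT 0 h 0 min; Thu reg 4 h 17 min / OT 0 h 0 min; Fri reg 8 h 0 min / OT 0 h 35 min.
Totals: regular 19 h 51 min, overtime 0 h 35 min.

Regular 19.85 hours, overtime 0.58 hours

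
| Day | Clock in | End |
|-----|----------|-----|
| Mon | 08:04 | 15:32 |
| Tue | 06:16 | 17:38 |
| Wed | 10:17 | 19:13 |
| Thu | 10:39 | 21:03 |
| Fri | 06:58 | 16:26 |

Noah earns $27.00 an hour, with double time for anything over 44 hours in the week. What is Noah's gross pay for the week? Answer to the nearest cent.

Mon: 08:04–15:32 = 7 h 28 min
Tue: 06:16–17:38 = 11 h 22 min
Wed: 10:17–19:13 = 8 h 56 min
Thu: 10:39–21:03 = 10 h 24 min
Fri: 06:58–16:26 = 9 h 28 min
Total worked: 47 h 38 min = 2858 min.
Regular 44 h 0 min = 2640 min at $27.00/h; overtime 3 h 38 min = 218 min at $54.00/h.
Pay = (2640 × $27.00 + 218 × $54.00) ÷ 60 = $1384.20.

$1384.20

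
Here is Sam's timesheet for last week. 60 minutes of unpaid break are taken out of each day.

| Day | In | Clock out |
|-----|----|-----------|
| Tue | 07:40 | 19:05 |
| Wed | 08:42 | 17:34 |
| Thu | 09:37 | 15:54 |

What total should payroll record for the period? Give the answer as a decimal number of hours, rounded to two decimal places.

Tue: 07:40–19:05 = 11 h 25 min; less 60 min break → 10 h 25 min
Wed: 08:42–17:34 = 8 h 52 min; less 60 min break → 7 h 52 min
Thu: 09:37–15:54 = 6 h 17 min; less 60 min break → 5 h 17 min
Total: 10 h 25 min + 7 h 52 min + 5 h 17 min = 23 h 34 min.

23.57 hours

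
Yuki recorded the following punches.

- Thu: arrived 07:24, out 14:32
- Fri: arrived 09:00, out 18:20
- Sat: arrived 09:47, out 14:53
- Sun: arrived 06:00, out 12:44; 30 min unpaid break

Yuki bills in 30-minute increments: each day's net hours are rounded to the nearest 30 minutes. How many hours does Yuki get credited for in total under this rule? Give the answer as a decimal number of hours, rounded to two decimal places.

27.50 hours

Thu: 07:24–14:32 = 7 h 8 min → rounds to 7 h 0 min
Fri: 09:00–18:20 = 9 h 20 min → rounds to 9 h 30 min
Sat: 09:47–14:53 = 5 h 6 min → rounds to 5 h 0 min
Sun: 06:00–12:44 = 6 h 44 min − 30 min = 6 h 14 min → rounds to 6 h 0 min
Total credited: 27 h 30 min.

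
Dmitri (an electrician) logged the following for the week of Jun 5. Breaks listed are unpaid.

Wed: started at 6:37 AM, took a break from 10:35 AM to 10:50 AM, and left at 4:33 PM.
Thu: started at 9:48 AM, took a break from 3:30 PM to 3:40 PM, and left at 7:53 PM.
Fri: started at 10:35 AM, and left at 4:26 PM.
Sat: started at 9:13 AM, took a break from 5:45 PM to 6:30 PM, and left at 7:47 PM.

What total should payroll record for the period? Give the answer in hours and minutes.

35 h 16 min

Wed: 6:37 AM–4:33 PM = 9 h 56 min; less 15 min break → 9 h 41 min
Thu: 9:48 AM–7:53 PM = 10 h 5 min; less 10 min break → 9 h 55 min
Fri: 10:35 AM–4:26 PM = 5 h 51 min
Sat: 9:13 AM–7:47 PM = 10 h 34 min; less 45 min break → 9 h 49 min
Total: 9 h 41 min + 9 h 55 min + 5 h 51 min + 9 h 49 min = 35 h 16 min.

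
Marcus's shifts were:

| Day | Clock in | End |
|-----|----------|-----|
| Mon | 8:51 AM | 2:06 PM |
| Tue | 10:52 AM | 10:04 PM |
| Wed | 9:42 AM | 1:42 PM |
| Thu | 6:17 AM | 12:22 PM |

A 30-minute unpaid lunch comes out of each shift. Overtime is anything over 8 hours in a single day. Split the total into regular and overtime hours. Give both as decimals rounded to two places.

Regular 21.83 hours, overtime 2.70 hours

Mon: 8:51 AM–2:06 PM = 5 h 15 min; less 30 min break → 4 h 45 min
Tue: 10:52 AM–10:04 PM = 11 h 12 min; less 30 min break → 10 h 42 min
Wed: 9:42 AM–1:42 PM = 4 h 0 min; less 30 min break → 3 h 30 min
Thu: 6:17 AM–12:22 PM = 6 h 5 min; less 30 min break → 5 h 35 min
Mon reg 4 h 45 min / OT 0 h 0 min; Tue reg 8 h 0 min / OT 2 h 42 min; Wed reg 3 h 30 min / OT 0 h 0 min; Thu reg 5 h 35 min / OT 0 h 0 min.
Totals: regular 21 h 50 min, overtime 2 h 42 min.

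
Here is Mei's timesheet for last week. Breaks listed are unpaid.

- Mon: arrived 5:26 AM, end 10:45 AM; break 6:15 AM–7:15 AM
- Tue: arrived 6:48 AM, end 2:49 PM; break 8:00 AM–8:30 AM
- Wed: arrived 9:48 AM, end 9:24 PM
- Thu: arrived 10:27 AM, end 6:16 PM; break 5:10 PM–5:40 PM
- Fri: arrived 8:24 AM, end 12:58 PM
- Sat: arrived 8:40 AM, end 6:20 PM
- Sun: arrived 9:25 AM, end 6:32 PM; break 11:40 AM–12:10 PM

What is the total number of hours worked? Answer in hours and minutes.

Mon: 5:26 AM–10:45 AM = 5 h 19 min; less 60 min break → 4 h 19 min
Tue: 6:48 AM–2:49 PM = 8 h 1 min; less 30 min break → 7 h 31 min
Wed: 9:48 AM–9:24 PM = 11 h 36 min
Thu: 10:27 AM–6:16 PM = 7 h 49 min; less 30 min break → 7 h 19 min
Fri: 8:24 AM–12:58 PM = 4 h 34 min
Sat: 8:40 AM–6:20 PM = 9 h 40 min
Sun: 9:25 AM–6:32 PM = 9 h 7 min; less 30 min break → 8 h 37 min
Total: 4 h 19 min + 7 h 31 min + 11 h 36 min + 7 h 19 min + 4 h 34 min + 9 h 40 min + 8 h 37 min = 53 h 36 min.

53 h 36 min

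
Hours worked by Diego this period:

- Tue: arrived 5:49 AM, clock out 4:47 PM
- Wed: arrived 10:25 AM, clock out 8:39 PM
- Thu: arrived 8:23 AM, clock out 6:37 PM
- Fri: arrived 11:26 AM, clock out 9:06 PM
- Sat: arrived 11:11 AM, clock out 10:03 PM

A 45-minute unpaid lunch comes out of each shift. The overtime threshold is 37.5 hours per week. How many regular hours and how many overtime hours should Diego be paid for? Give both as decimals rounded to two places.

Regular 37.50 hours, overtime 10.72 hours

Tue: 5:49 AM–4:47 PM = 10 h 58 min; less 45 min break → 10 h 13 min
Wed: 10:25 AM–8:39 PM = 10 h 14 min; less 45 min break → 9 h 29 min
Thu: 8:23 AM–6:37 PM = 10 h 14 min; less 45 min break → 9 h 29 min
Fri: 11:26 AM–9:06 PM = 9 h 40 min; less 45 min break → 8 h 55 min
Sat: 11:11 AM–10:03 PM = 10 h 52 min; less 45 min break → 10 h 7 min
Total worked: 48 h 13 min = 48.22 h.
Threshold 37.5 h → overtime 10 h 43 min, regular 37 h 30 min.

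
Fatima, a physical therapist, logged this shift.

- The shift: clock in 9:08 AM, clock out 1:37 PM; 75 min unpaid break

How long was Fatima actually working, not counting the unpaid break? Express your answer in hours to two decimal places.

The shift: 9:08 AM–1:37 PM = 4 h 29 min; less 75 min break → 3 h 14 min

3.23 hours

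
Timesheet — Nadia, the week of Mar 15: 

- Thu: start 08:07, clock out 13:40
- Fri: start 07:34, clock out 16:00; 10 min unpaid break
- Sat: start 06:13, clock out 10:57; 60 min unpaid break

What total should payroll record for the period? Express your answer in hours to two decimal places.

17.55 hours

Thu: 08:07–13:40 = 5 h 33 min
Fri: 07:34–16:00 = 8 h 26 min; less 10 min break → 8 h 16 min
Sat: 06:13–10:57 = 4 h 44 min; less 60 min break → 3 h 44 min
Total: 5 h 33 min + 8 h 16 min + 3 h 44 min = 17 h 33 min.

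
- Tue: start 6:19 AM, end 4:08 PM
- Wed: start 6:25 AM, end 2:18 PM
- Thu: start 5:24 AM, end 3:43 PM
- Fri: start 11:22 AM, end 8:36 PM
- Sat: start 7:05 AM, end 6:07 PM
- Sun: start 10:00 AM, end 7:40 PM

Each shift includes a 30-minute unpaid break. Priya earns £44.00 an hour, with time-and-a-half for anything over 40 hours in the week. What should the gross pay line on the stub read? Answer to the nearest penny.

Tue: 6:19 AM–4:08 PM = 9 h 49 min; less 30 min break → 9 h 19 min
Wed: 6:25 AM–2:18 PM = 7 h 53 min; less 30 min break → 7 h 23 min
Thu: 5:24 AM–3:43 PM = 10 h 19 min; less 30 min break → 9 h 49 min
Fri: 11:22 AM–8:36 PM = 9 h 14 min; less 30 min break → 8 h 44 min
Sat: 7:05 AM–6:07 PM = 11 h 2 min; less 30 min break → 10 h 32 min
Sun: 10:00 AM–7:40 PM = 9 h 40 min; less 30 min break → 9 h 10 min
Total worked: 54 h 57 min = 3297 min.
Regular 40 h 0 min = 2400 min at £44.00/h; overtime 14 h 57 min = 897 min at £66.00/h.
Pay = (2400 × £44.00 + 897 × £66.00) ÷ 60 = £2746.70.

£2746.70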